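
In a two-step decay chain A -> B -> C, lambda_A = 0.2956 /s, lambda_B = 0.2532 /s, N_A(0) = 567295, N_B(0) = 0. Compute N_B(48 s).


N_B(t) = lambda_A * N_A0 / (lambda_B - lambda_A) * [exp(-lambda_A*t) - exp(-lambda_B*t)]
exp(-0.2956*48) = 6.884659e-07; exp(-0.2532*48) = 5.269369e-06
N_B = 0.2956 * 567295 / (0.2532 - 0.2956) * (6.884659e-07 - 5.269369e-06)
N_B = 18.118

18.118


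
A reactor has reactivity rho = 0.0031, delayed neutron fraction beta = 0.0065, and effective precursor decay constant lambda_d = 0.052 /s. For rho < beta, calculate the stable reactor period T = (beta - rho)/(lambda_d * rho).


T = (beta - rho) / (lambda_d * rho)
T = (0.0065 - 0.0031) / (0.052 * 0.0031)
T = 21.092 s

21.092


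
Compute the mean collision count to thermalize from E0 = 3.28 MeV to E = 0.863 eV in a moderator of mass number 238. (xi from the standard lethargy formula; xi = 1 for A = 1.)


xi = 1 + (A-1)^2/(2A)*ln((A-1)/(A+1)) = 0.008379872 (for A = 238)
n = ln(E0/E) / xi
n = ln(3.28e6 / 0.863) / 0.008379872
n = ln(3.800695e+06) / 0.008379872 = 1808.0

1808.0


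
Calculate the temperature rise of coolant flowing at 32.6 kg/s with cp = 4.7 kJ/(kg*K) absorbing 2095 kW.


dT = Q / (m_dot * cp)
dT = 2095 / (32.6 * 4.7)
dT = 13.673 C

13.673


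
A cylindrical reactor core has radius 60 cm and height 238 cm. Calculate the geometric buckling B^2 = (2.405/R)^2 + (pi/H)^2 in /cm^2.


B^2 = (2.405/R)^2 + (pi/H)^2
B^2 = (2.405/60)^2 + (pi/238)^2
B^2 = 0.0017809 /cm^2

0.0017809


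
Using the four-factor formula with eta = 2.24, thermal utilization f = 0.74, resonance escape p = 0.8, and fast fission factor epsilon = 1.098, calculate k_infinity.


k_inf = eta * f * p * epsilon
k_inf = 2.24 * 0.74 * 0.8 * 1.098
k_inf = 1.4560

1.4560


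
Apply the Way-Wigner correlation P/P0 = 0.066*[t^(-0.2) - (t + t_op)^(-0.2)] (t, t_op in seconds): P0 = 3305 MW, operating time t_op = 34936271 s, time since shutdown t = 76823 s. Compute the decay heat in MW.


P/P0 = 0.066 * [t^(-0.2) - (t + t_op)^(-0.2)]
P/P0 = 0.066 * [76823^(-0.2) - (76823 + 34936271)^(-0.2)]
P/P0 = 0.066 * [0.1054148 - 0.03098517] = 0.004912356
P = 3305 * 0.004912356 = 16.235 MW

16.235


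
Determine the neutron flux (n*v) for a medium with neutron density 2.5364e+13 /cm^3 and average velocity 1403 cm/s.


phi = n * v
phi = 2.5364e+13 * 1403
phi = 3.5586e+16 /cm^2/s

3.5586e+16


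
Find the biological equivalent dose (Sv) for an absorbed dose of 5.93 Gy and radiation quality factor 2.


H = D * Q
H = 5.93 * 2
H = 11.860 Sv

11.860


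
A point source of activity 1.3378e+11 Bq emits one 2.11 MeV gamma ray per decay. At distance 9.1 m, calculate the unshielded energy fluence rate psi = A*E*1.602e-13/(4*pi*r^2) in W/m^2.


psi = A * E * 1.602e-13 / (4*pi*r^2)
psi = 1.3378e+11 * 2.11 * 1.602e-13 / (4*pi*9.1^2)
psi = 4.3455e-05 W/m^2

4.3455e-05


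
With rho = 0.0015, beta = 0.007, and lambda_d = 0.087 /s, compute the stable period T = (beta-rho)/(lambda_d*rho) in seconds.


T = (beta - rho) / (lambda_d * rho)
T = (0.007 - 0.0015) / (0.087 * 0.0015)
T = 42.146 s

42.146


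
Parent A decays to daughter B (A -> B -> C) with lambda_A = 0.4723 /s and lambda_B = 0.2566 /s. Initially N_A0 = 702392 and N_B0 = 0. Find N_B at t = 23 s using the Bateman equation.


N_B(t) = lambda_A * N_A0 / (lambda_B - lambda_A) * [exp(-lambda_A*t) - exp(-lambda_B*t)]
exp(-0.4723*23) = 1.915590e-05; exp(-0.2566*23) = 0.002734518
N_B = 0.4723 * 702392 / (0.2566 - 0.4723) * (1.915590e-05 - 0.002734518)
N_B = 4176.1

4176.1


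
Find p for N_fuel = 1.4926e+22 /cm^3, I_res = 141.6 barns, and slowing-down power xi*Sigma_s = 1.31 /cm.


p = exp(-N * I * 1e-24 / (xi*Sigma_s))
p = exp(-1.4926e+22 * 141.6 * 1e-24 / 1.31)
p = 0.19921

0.19921


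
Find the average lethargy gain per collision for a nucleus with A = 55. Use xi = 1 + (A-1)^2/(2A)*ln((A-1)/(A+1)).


xi = 1 + (A-1)^2/(2A) * ln((A-1)/(A+1))
xi = 1 + (55-1)^2/(2*55) * ln((55-1)/(55 +1))
xi = 0.035927

0.035927


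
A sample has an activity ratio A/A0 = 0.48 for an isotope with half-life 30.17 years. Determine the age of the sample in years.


lambda = ln(2) / t_half = ln(2) / 30.17 = 0.02297472 /yr
t = -ln(A/A0) / lambda
t = -ln(0.48) / 0.02297472
t = 31.947 yr

31.947


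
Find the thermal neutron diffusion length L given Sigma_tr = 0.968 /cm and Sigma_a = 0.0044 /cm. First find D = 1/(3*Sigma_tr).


D = 1 / (3 * Sigma_tr) = 1 / (3 * 0.968) = 0.3443526 cm
L = sqrt(D / Sigma_a)
L = sqrt(0.3443526 / 0.0044)
L = 8.8466 cm

8.8466


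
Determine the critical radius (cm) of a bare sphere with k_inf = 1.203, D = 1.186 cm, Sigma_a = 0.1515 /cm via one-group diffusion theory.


L^2 = D / Sigma_a = 1.186 / 0.1515 = 7.828383 cm^2
B_m^2 = (k_inf - 1) / L^2 = (1.203 - 1) / 7.828383 = 0.02593128 /cm^2
For a bare sphere: B_g = pi/R, so R_c = pi / sqrt(B_m^2)
R_c = pi / sqrt(0.02593128) = 19.509 cm

19.509


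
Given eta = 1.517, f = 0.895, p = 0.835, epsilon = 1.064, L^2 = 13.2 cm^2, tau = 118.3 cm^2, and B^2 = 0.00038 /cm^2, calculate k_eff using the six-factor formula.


k_inf = eta*f*p*eps = 1.517*0.895*0.835*1.064 = 1.206248
P_TNL = 1/(1 + L^2*B^2) = 1/(1 + 13.2*0.00038) = 0.9950090
P_FNL = exp(-B^2*tau) = exp(-0.00038*118.3) = 0.9560415
k_eff = k_inf * P_TNL * P_FNL = 1.206248 * 0.9950090 * 0.9560415
k_eff = 1.1475

1.1475


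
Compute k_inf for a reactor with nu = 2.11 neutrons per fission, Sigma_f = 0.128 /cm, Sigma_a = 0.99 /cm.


k_inf = nu * Sigma_f / Sigma_a
k_inf = 2.11 * 0.128 / 0.99
k_inf = 0.27281

0.27281


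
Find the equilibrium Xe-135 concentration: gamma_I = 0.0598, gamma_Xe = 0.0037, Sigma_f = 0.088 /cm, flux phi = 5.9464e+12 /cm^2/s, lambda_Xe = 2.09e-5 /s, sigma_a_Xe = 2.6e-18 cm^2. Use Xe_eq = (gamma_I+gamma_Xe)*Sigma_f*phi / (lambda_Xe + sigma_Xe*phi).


Xe_eq = (gamma_I + gamma_Xe) * Sigma_f * phi / (lambda_Xe + sigma_Xe * phi)
Numerator = (0.0598 + 0.0037) * 0.088 * 5.9464e+12 = 3.322848e+10
Denominator = 2.09e-5 + 2.6e-18 * 5.9464e+12 = 3.636064e-05
Xe_eq = 3.322848e+10 / 3.636064e-05 = 9.1386e+14 /cm^3

9.1386e+14


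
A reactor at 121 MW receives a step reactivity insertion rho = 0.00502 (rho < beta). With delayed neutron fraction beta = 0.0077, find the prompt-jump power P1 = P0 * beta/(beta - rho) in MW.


P1/P0 = beta / (beta - rho)
P1/P0 = 0.0077 / (0.0077 - 0.00502) = 2.873134
P1 = 121 * 2.873134 = 347.65 MW

347.65


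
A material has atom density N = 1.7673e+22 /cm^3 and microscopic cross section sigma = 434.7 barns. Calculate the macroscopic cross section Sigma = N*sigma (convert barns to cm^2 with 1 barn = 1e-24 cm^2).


Sigma = N * sigma_barns * 1e-24
Sigma = 1.7673e+22 * 434.7 * 1e-24
Sigma = 7.6825 /cm

7.6825


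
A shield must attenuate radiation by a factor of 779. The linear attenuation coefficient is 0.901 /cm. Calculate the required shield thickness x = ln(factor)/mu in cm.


x = ln(factor) / mu
x = ln(779) / 0.901
x = 7.3896 cm

7.3896


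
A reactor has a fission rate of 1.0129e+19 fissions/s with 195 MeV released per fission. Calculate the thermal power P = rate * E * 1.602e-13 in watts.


P = fission_rate * E_MeV * 1.602e-13
P = 1.0129e+19 * 195 * 1.602e-13
P = 3.1642e+08 W

3.1642e+08


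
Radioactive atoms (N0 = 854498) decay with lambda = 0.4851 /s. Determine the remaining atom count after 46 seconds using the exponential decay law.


N = N0 * exp(-lambda * t)
N = 854498 * exp(-0.4851 * 46)
N = 1.7402e-04

1.7402e-04


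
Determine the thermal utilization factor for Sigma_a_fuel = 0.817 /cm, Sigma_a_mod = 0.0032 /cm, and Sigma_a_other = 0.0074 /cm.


f = Sigma_a_fuel / (Sigma_a_fuel + Sigma_a_mod + Sigma_a_other)
f = 0.817 / (0.817 + 0.0032 + 0.0074)
f = 0.98719

0.98719


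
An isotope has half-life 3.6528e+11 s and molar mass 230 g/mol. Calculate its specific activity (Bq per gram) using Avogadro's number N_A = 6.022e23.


lambda = ln(2) / t_half = ln(2) / 3.6528e+11 = 1.897578e-12 /s
SA = lambda * N_A / M
SA = 1.897578e-12 * 6.022e23 / 230
SA = 4.9684e+09 Bq/g

4.9684e+09


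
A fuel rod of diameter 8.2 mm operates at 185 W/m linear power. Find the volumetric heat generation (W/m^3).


r = D / 2 / 1000 = 8.2 / 2 / 1000 = 0.0041 m
q''' = q' / (pi * r^2)
q''' = 185 / (pi * 0.0041^2)
q''' = 3.5031e+06 W/m^3

3.5031e+06


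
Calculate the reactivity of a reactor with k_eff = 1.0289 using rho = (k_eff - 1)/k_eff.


rho = (k_eff - 1) / k_eff
rho = (1.0289 - 1) / 1.0289
rho = 0.028088

0.028088


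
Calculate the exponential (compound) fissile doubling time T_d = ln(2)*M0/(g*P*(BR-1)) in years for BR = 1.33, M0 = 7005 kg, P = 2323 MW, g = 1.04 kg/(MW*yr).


Breeding gain G = BR - 1 = 1.33 - 1 = 0.33
Fissile production rate = g * P * G = 1.04 * 2323 * 0.33 = 797.2536 kg/yr
T_d = ln(2) * M0 / (g * P * G)
T_d = ln(2) * 7005 / 797.2536 = 6.0903 yr

6.0903


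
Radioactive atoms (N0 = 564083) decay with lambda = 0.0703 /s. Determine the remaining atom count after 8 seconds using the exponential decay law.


N = N0 * exp(-lambda * t)
N = 564083 * exp(-0.0703 * 8)
N = 321437

321437


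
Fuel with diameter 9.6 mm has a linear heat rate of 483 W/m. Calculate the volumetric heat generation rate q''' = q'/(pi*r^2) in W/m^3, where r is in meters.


r = D / 2 / 1000 = 9.6 / 2 / 1000 = 0.0048 m
q''' = q' / (pi * r^2)
q''' = 483 / (pi * 0.0048^2)
q''' = 6.6729e+06 W/m^3

6.6729e+06


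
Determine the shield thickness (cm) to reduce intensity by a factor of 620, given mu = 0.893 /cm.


x = ln(factor) / mu
x = ln(620) / 0.893
x = 7.2001 cm

7.2001


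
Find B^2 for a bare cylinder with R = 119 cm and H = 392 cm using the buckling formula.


B^2 = (2.405/R)^2 + (pi/H)^2
B^2 = (2.405/119)^2 + (pi/392)^2
B^2 = 4.7268e-04 /cm^2

4.7268e-04


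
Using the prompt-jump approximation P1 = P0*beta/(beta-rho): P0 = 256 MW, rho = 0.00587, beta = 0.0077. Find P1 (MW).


P1/P0 = beta / (beta - rho)
P1/P0 = 0.0077 / (0.0077 - 0.00587) = 4.207650
P1 = 256 * 4.207650 = 1077.2 MW

1077.2


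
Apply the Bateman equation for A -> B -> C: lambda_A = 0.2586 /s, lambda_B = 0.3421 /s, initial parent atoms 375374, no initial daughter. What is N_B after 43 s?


N_B(t) = lambda_A * N_A0 / (lambda_B - lambda_A) * [exp(-lambda_A*t) - exp(-lambda_B*t)]
exp(-0.2586*43) = 1.481604e-05; exp(-0.3421*43) = 4.086936e-07
N_B = 0.2586 * 375374 / (0.3421 - 0.2586) * (1.481604e-05 - 4.086936e-07)
N_B = 16.749

16.749


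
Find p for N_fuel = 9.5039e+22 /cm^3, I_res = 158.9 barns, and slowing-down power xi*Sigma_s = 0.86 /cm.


p = exp(-N * I * 1e-24 / (xi*Sigma_s))
p = exp(-9.5039e+22 * 158.9 * 1e-24 / 0.86)
p = 2.3645e-08

2.3645e-08


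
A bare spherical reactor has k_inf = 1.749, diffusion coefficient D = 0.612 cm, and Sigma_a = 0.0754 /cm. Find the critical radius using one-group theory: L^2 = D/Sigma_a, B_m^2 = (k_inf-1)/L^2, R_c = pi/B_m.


L^2 = D / Sigma_a = 0.612 / 0.0754 = 8.116711 cm^2
B_m^2 = (k_inf - 1) / L^2 = (1.749 - 1) / 8.116711 = 0.09227876 /cm^2
For a bare sphere: B_g = pi/R, so R_c = pi / sqrt(B_m^2)
R_c = pi / sqrt(0.09227876) = 10.342 cm

10.342


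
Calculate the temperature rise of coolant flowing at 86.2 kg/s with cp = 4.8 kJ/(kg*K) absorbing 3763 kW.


dT = Q / (m_dot * cp)
dT = 3763 / (86.2 * 4.8)
dT = 9.0946 C

9.0946


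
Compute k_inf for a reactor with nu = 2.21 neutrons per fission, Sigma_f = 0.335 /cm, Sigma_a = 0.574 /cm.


k_inf = nu * Sigma_f / Sigma_a
k_inf = 2.21 * 0.335 / 0.574
k_inf = 1.2898

1.2898


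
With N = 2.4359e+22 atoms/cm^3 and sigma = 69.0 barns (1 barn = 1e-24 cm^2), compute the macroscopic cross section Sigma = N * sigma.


Sigma = N * sigma_barns * 1e-24
Sigma = 2.4359e+22 * 69.0 * 1e-24
Sigma = 1.6808 /cm

1.6808


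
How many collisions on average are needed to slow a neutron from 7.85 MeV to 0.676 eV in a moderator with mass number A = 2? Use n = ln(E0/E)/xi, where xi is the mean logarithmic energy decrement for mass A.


xi = 1 + (A-1)^2/(2A)*ln((A-1)/(A+1)) = 0.7253469 (for A = 2)
n = ln(E0/E) / xi
n = ln(7.85e6 / 0.676) / 0.7253469
n = ln(1.161243e+07) / 0.7253469 = 22.427

22.427


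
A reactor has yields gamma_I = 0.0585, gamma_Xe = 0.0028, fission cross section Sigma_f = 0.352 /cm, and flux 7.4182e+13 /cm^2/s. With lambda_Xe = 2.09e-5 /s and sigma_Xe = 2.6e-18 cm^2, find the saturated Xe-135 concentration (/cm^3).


Xe_eq = (gamma_I + gamma_Xe) * Sigma_f * phi / (lambda_Xe + sigma_Xe * phi)
Numerator = (0.0585 + 0.0028) * 0.352 * 7.4182e+13 = 1.600670e+12
Denominator = 2.09e-5 + 2.6e-18 * 7.4182e+13 = 2.137732e-04
Xe_eq = 1.600670e+12 / 2.137732e-04 = 7.4877e+15 /cm^3

7.4877e+15


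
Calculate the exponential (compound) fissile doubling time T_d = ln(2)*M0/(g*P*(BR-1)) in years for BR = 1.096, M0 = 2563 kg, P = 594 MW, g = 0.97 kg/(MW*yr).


Breeding gain G = BR - 1 = 1.096 - 1 = 0.096
Fissile production rate = g * P * G = 0.97 * 594 * 0.096 = 55.31328 kg/yr
T_d = ln(2) * M0 / (g * P * G)
T_d = ln(2) * 2563 / 55.31328 = 32.118 yr

32.118


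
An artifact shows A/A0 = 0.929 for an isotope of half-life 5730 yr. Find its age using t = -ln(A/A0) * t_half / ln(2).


lambda = ln(2) / t_half = ln(2) / 5730 = 1.209681e-04 /yr
t = -ln(A/A0) / lambda
t = -ln(0.929) / 1.209681e-04
t = 608.81 yr

608.81


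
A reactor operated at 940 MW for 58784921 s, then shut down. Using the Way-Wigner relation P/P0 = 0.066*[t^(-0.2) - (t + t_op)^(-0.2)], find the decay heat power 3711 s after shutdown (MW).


P/P0 = 0.066 * [t^(-0.2) - (t + t_op)^(-0.2)]
P/P0 = 0.066 * [3711^(-0.2) - (3711 + 58784921)^(-0.2)]
P/P0 = 0.066 * [0.1932421 - 0.02793453] = 0.01091030
P = 940 * 0.01091030 = 10.256 MW

10.256


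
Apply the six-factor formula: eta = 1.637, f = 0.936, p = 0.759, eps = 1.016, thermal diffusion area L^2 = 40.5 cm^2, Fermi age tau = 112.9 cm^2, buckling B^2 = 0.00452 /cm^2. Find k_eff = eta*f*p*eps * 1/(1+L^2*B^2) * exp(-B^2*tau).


k_inf = eta*f*p*eps = 1.637*0.936*0.759*1.016 = 1.181572
P_TNL = 1/(1 + L^2*B^2) = 1/(1 + 40.5*0.00452) = 0.8452657
P_FNL = exp(-B^2*tau) = exp(-0.00452*112.9) = 0.6003107
k_eff = k_inf * P_TNL * P_FNL = 1.181572 * 0.8452657 * 0.6003107
k_eff = 0.59956

0.59956


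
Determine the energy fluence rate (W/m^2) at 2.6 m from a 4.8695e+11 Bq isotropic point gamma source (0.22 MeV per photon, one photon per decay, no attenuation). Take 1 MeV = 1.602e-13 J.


psi = A * E * 1.602e-13 / (4*pi*r^2)
psi = 4.8695e+11 * 0.22 * 1.602e-13 / (4*pi*2.6^2)
psi = 2.0203e-04 W/m^2

2.0203e-04


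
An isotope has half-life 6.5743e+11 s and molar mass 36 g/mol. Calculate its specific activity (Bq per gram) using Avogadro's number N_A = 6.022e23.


lambda = ln(2) / t_half = ln(2) / 6.5743e+11 = 1.054328e-12 /s
SA = lambda * N_A / M
SA = 1.054328e-12 * 6.022e23 / 36
SA = 1.7637e+10 Bq/g

1.7637e+10


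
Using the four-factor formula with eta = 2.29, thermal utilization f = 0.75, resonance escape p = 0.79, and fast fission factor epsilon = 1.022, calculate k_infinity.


k_inf = eta * f * p * epsilon
k_inf = 2.29 * 0.75 * 0.79 * 1.022
k_inf = 1.3867

1.3867


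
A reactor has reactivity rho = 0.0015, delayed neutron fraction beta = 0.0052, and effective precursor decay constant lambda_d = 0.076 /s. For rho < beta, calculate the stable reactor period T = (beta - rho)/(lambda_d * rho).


T = (beta - rho) / (lambda_d * rho)
T = (0.0052 - 0.0015) / (0.076 * 0.0015)
T = 32.456 s

32.456


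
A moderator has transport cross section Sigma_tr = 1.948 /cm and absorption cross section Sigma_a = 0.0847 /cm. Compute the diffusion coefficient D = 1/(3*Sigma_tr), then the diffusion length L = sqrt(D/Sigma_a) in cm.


D = 1 / (3 * Sigma_tr) = 1 / (3 * 1.948) = 0.1711157 cm
L = sqrt(D / Sigma_a)
L = sqrt(0.1711157 / 0.0847)
L = 1.4214 cm

1.4214


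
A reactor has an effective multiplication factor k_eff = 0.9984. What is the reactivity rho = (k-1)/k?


rho = (k_eff - 1) / k_eff
rho = (0.9984 - 1) / 0.9984
rho = -0.0016026

-0.0016026


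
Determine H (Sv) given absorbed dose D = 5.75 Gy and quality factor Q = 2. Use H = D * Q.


H = D * Q
H = 5.75 * 2
H = 11.500 Sv

11.500


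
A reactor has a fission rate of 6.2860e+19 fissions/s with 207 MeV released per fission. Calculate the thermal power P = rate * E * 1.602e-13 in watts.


P = fission_rate * E_MeV * 1.602e-13
P = 6.2860e+19 * 207 * 1.602e-13
P = 2.0845e+09 W

2.0845e+09


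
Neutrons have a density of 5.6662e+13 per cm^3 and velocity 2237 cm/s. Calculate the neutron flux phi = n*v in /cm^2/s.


phi = n * v
phi = 5.6662e+13 * 2237
phi = 1.2675e+17 /cm^2/s

1.2675e+17


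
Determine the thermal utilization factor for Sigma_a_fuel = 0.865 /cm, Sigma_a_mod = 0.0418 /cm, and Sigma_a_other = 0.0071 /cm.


f = Sigma_a_fuel / (Sigma_a_fuel + Sigma_a_mod + Sigma_a_other)
f = 0.865 / (0.865 + 0.0418 + 0.0071)
f = 0.94649

0.94649


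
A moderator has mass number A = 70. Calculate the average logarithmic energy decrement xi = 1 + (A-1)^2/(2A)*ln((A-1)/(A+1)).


xi = 1 + (A-1)^2/(2A) * ln((A-1)/(A+1))
xi = 1 + (70-1)^2/(2*70) * ln((70-1)/(70 +1))
xi = 0.028301

0.028301


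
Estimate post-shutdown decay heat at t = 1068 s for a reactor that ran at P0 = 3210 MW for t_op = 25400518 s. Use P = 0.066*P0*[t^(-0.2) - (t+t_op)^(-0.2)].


P/P0 = 0.066 * [t^(-0.2) - (t + t_op)^(-0.2)]
P/P0 = 0.066 * [1068^(-0.2) - (1068 + 25400518)^(-0.2)]
P/P0 = 0.066 * [0.2479053 - 0.03303907] = 0.01418117
P = 3210 * 0.01418117 = 45.522 MW

45.522


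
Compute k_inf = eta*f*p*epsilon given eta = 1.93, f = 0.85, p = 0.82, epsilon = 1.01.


k_inf = eta * f * p * epsilon
k_inf = 1.93 * 0.85 * 0.82 * 1.01
k_inf = 1.3587

1.3587


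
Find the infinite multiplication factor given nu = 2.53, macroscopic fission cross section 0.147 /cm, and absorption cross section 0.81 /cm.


k_inf = nu * Sigma_f / Sigma_a
k_inf = 2.53 * 0.147 / 0.81
k_inf = 0.45915

0.45915


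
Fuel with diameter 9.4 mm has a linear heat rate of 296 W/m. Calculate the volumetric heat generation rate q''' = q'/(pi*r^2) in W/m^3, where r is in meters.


r = D / 2 / 1000 = 9.4 / 2 / 1000 = 0.0047 m
q''' = q' / (pi * r^2)
q''' = 296 / (pi * 0.0047^2)
q''' = 4.2653e+06 W/m^3

4.2653e+06


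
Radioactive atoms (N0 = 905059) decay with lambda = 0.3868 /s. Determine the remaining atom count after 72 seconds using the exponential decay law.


N = N0 * exp(-lambda * t)
N = 905059 * exp(-0.3868 * 72)
N = 7.2736e-07

7.2736e-07


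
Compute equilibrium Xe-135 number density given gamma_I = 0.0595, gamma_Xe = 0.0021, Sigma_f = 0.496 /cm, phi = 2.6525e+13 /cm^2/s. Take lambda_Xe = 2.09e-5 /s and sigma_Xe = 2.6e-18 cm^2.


Xe_eq = (gamma_I + gamma_Xe) * Sigma_f * phi / (lambda_Xe + sigma_Xe * phi)
Numerator = (0.0595 + 0.0021) * 0.496 * 2.6525e+13 = 8.104342e+11
Denominator = 2.09e-5 + 2.6e-18 * 2.6525e+13 = 8.986500e-05
Xe_eq = 8.104342e+11 / 8.986500e-05 = 9.0184e+15 /cm^3

9.0184e+15


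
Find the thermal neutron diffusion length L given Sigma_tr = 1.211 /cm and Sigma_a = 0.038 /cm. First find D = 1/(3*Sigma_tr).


D = 1 / (3 * Sigma_tr) = 1 / (3 * 1.211) = 0.2752546 cm
L = sqrt(D / Sigma_a)
L = sqrt(0.2752546 / 0.038)
L = 2.6914 cm

2.6914


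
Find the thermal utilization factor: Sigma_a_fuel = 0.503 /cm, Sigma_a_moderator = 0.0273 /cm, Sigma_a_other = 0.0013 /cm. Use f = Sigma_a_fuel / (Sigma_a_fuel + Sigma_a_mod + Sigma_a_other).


f = Sigma_a_fuel / (Sigma_a_fuel + Sigma_a_mod + Sigma_a_other)
f = 0.503 / (0.503 + 0.0273 + 0.0013)
f = 0.94620

0.94620


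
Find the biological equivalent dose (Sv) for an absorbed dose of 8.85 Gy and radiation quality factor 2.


H = D * Q
H = 8.85 * 2
H = 17.700 Sv

17.700


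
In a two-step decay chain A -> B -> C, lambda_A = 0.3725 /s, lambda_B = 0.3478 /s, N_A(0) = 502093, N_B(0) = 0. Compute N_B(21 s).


N_B(t) = lambda_A * N_A0 / (lambda_B - lambda_A) * [exp(-lambda_A*t) - exp(-lambda_B*t)]
exp(-0.3725*21) = 4.006189e-04; exp(-0.3478*21) = 6.729766e-04
N_B = 0.3725 * 502093 / (0.3478 - 0.3725) * (4.006189e-04 - 6.729766e-04)
N_B = 2062.3

2062.3


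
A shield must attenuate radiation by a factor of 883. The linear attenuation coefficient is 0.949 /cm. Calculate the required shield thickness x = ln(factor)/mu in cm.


x = ln(factor) / mu
x = ln(883) / 0.949
x = 7.1479 cm

7.1479


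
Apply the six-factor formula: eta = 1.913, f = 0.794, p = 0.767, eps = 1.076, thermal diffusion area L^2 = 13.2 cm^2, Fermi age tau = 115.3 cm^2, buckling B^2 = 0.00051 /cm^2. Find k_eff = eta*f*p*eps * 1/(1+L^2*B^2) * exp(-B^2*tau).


k_inf = eta*f*p*eps = 1.913*0.794*0.767*1.076 = 1.253554
P_TNL = 1/(1 + L^2*B^2) = 1/(1 + 13.2*0.00051) = 0.9933130
P_FNL = exp(-B^2*tau) = exp(-0.00051*115.3) = 0.9428925
k_eff = k_inf * P_TNL * P_FNL = 1.253554 * 0.9933130 * 0.9428925
k_eff = 1.1741

1.1741


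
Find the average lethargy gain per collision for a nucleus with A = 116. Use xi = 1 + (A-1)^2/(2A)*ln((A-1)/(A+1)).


xi = 1 + (A-1)^2/(2A) * ln((A-1)/(A+1))
xi = 1 + (116-1)^2/(2*116) * ln((116-1)/(116 +1))
xi = 0.017143

0.017143


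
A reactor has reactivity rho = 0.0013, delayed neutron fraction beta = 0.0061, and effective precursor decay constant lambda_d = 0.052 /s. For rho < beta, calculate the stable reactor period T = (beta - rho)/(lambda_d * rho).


T = (beta - rho) / (lambda_d * rho)
T = (0.0061 - 0.0013) / (0.052 * 0.0013)
T = 71.006 s

71.006


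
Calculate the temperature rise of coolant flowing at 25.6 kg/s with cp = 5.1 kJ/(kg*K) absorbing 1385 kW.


dT = Q / (m_dot * cp)
dT = 1385 / (25.6 * 5.1)
dT = 10.608 C

10.608


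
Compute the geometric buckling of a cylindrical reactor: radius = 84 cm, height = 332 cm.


B^2 = (2.405/R)^2 + (pi/H)^2
B^2 = (2.405/84)^2 + (pi/332)^2
B^2 = 9.0927e-04 /cm^2

9.0927e-04


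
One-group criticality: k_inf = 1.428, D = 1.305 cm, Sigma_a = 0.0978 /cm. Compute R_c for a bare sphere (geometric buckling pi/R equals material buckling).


L^2 = D / Sigma_a = 1.305 / 0.0978 = 13.34356 cm^2
B_m^2 = (k_inf - 1) / L^2 = (1.428 - 1) / 13.34356 = 0.03207540 /cm^2
For a bare sphere: B_g = pi/R, so R_c = pi / sqrt(B_m^2)
R_c = pi / sqrt(0.03207540) = 17.541 cm

17.541


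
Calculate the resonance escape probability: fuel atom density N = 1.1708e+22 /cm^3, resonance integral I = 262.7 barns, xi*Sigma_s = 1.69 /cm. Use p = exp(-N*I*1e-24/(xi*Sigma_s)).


p = exp(-N * I * 1e-24 / (xi*Sigma_s))
p = exp(-1.1708e+22 * 262.7 * 1e-24 / 1.69)
p = 0.16204

0.16204


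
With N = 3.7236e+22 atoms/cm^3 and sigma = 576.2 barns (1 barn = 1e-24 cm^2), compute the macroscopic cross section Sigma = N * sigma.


Sigma = N * sigma_barns * 1e-24
Sigma = 3.7236e+22 * 576.2 * 1e-24
Sigma = 21.455 /cm

21.455


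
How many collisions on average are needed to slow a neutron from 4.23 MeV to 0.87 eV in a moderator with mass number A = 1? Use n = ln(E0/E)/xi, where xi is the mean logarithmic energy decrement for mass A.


xi = 1 + (A-1)^2/(2A)*ln((A-1)/(A+1)) = 1 (for A = 1)
n = ln(E0/E) / xi
n = ln(4.23e6 / 0.87) / 1
n = ln(4.862069e+06) / 1 = 15.397

15.397


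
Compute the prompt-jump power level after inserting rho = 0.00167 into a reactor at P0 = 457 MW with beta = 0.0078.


P1/P0 = beta / (beta - rho)
P1/P0 = 0.0078 / (0.0078 - 0.00167) = 1.272431
P1 = 457 * 1.272431 = 581.50 MW

581.50


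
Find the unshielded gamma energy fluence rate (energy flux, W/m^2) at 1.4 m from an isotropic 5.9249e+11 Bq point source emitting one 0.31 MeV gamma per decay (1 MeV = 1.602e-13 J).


psi = A * E * 1.602e-13 / (4*pi*r^2)
psi = 5.9249e+11 * 0.31 * 1.602e-13 / (4*pi*1.4^2)
psi = 0.0011946 W/m^2

0.0011946


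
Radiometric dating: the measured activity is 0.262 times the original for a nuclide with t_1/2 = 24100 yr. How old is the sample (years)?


lambda = ln(2) / t_half = ln(2) / 24100 = 2.876129e-05 /yr
t = -ln(A/A0) / lambda
t = -ln(0.262) / 2.876129e-05
t = 46570 yr

46570


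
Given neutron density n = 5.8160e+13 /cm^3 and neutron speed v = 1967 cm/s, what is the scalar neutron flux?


phi = n * v
phi = 5.8160e+13 * 1967
phi = 1.1440e+17 /cm^2/s

1.1440e+17


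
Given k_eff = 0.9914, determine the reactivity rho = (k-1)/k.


rho = (k_eff - 1) / k_eff
rho = (0.9914 - 1) / 0.9914
rho = -0.0086746

-0.0086746


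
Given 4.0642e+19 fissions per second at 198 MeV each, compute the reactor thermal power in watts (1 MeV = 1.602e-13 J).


P = fission_rate * E_MeV * 1.602e-13
P = 4.0642e+19 * 198 * 1.602e-13
P = 1.2891e+09 W

1.2891e+09


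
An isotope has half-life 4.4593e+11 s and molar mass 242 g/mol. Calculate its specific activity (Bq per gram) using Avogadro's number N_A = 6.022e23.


lambda = ln(2) / t_half = ln(2) / 4.4593e+11 = 1.554386e-12 /s
SA = lambda * N_A / M
SA = 1.554386e-12 * 6.022e23 / 242
SA = 3.8680e+09 Bq/g

3.8680e+09


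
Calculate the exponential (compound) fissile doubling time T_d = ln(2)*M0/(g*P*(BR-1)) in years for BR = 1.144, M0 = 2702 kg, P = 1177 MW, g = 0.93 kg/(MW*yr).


Breeding gain G = BR - 1 = 1.144 - 1 = 0.144
Fissile production rate = g * P * G = 0.93 * 1177 * 0.144 = 157.62384 kg/yr
T_d = ln(2) * M0 / (g * P * G)
T_d = ln(2) * 2702 / 157.62384 = 11.882 yr

11.882


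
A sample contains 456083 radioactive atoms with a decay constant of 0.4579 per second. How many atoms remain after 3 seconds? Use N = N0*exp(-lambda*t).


N = N0 * exp(-lambda * t)
N = 456083 * exp(-0.4579 * 3)
N = 115466

115466


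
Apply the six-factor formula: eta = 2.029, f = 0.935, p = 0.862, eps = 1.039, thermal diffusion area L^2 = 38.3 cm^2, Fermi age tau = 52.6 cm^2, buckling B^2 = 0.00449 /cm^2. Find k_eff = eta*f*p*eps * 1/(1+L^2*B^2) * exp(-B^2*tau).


k_inf = eta*f*p*eps = 2.029*0.935*0.862*1.039 = 1.699090
P_TNL = 1/(1 + L^2*B^2) = 1/(1 + 38.3*0.00449) = 0.8532663
P_FNL = exp(-B^2*tau) = exp(-0.00449*52.6) = 0.7896433
k_eff = k_inf * P_TNL * P_FNL = 1.699090 * 0.8532663 * 0.7896433
k_eff = 1.1448

1.1448


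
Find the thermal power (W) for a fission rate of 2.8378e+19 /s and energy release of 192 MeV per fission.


P = fission_rate * E_MeV * 1.602e-13
P = 2.8378e+19 * 192 * 1.602e-13
P = 8.7286e+08 W

8.7286e+08


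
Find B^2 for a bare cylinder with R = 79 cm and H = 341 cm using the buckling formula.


B^2 = (2.405/R)^2 + (pi/H)^2
B^2 = (2.405/79)^2 + (pi/341)^2
B^2 = 0.0010117 /cm^2

0.0010117


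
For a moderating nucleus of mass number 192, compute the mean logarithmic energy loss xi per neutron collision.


xi = 1 + (A-1)^2/(2A) * ln((A-1)/(A+1))
xi = 1 + (192-1)^2/(2*192) * ln((192-1)/(192 +1))
xi = 0.010381

0.010381


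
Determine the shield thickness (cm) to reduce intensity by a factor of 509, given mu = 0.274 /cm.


x = ln(factor) / mu
x = ln(509) / 0.274
x = 22.746 cm

22.746


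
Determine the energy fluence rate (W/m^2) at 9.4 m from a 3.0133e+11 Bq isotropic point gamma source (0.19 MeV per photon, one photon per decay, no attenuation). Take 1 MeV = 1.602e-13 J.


psi = A * E * 1.602e-13 / (4*pi*r^2)
psi = 3.0133e+11 * 0.19 * 1.602e-13 / (4*pi*9.4^2)
psi = 8.2602e-06 W/m^2

8.2602e-06


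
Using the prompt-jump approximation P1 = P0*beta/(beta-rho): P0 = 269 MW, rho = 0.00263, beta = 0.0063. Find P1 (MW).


P1/P0 = beta / (beta - rho)
P1/P0 = 0.0063 / (0.0063 - 0.00263) = 1.716621
P1 = 269 * 1.716621 = 461.77 MW

461.77


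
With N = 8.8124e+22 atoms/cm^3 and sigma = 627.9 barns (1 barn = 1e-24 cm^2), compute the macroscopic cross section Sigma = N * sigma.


Sigma = N * sigma_barns * 1e-24
Sigma = 8.8124e+22 * 627.9 * 1e-24
Sigma = 55.333 /cm

55.333


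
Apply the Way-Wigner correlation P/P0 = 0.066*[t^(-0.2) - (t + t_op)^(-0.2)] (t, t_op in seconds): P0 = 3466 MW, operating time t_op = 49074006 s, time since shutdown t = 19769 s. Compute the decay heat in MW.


P/P0 = 0.066 * [t^(-0.2) - (t + t_op)^(-0.2)]
P/P0 = 0.066 * [19769^(-0.2) - (19769 + 49074006)^(-0.2)]
P/P0 = 0.066 * [0.1382939 - 0.02895974] = 0.007216055
P = 3466 * 0.007216055 = 25.011 MW

25.011


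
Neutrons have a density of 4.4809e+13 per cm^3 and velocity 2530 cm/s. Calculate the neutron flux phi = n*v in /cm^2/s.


phi = n * v
phi = 4.4809e+13 * 2530
phi = 1.1337e+17 /cm^2/s

1.1337e+17


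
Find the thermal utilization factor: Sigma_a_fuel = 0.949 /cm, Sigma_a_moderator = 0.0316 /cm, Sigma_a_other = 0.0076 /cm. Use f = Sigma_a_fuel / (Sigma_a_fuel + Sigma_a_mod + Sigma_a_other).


f = Sigma_a_fuel / (Sigma_a_fuel + Sigma_a_mod + Sigma_a_other)
f = 0.949 / (0.949 + 0.0316 + 0.0076)
f = 0.96033

0.96033


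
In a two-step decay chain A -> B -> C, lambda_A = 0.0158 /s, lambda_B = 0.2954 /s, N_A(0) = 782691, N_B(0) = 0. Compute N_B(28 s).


N_B(t) = lambda_A * N_A0 / (lambda_B - lambda_A) * [exp(-lambda_A*t) - exp(-lambda_B*t)]
exp(-0.0158*28) = 0.6424926; exp(-0.2954*28) = 2.557782e-04
N_B = 0.0158 * 782691 / (0.2954 - 0.0158) * (0.6424926 - 2.557782e-04)
N_B = 28406

28406


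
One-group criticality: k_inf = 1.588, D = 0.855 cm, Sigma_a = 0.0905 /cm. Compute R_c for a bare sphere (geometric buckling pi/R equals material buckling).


L^2 = D / Sigma_a = 0.855 / 0.0905 = 9.447514 cm^2
B_m^2 = (k_inf - 1) / L^2 = (1.588 - 1) / 9.447514 = 0.06223860 /cm^2
For a bare sphere: B_g = pi/R, so R_c = pi / sqrt(B_m^2)
R_c = pi / sqrt(0.06223860) = 12.593 cm

12.593


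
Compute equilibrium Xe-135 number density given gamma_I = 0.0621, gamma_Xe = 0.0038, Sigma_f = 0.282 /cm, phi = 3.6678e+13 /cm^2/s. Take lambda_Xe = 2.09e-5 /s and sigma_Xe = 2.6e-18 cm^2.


Xe_eq = (gamma_I + gamma_Xe) * Sigma_f * phi / (lambda_Xe + sigma_Xe * phi)
Numerator = (0.0621 + 0.0038) * 0.282 * 3.6678e+13 = 6.816166e+11
Denominator = 2.09e-5 + 2.6e-18 * 3.6678e+13 = 1.162628e-04
Xe_eq = 6.816166e+11 / 1.162628e-04 = 5.8627e+15 /cm^3

5.8627e+15


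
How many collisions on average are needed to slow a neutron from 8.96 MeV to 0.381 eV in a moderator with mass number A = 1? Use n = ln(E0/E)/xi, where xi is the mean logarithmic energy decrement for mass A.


xi = 1 + (A-1)^2/(2A)*ln((A-1)/(A+1)) = 1 (for A = 1)
n = ln(E0/E) / xi
n = ln(8.96e6 / 0.381) / 1
n = ln(2.351706e+07) / 1 = 16.973

16.973


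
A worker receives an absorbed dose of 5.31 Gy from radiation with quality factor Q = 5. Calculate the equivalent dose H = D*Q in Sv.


H = D * Q
H = 5.31 * 5
H = 26.550 Sv

26.550


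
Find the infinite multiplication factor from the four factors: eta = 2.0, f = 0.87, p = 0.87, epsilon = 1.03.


k_inf = eta * f * p * epsilon
k_inf = 2.0 * 0.87 * 0.87 * 1.03
k_inf = 1.5592

1.5592


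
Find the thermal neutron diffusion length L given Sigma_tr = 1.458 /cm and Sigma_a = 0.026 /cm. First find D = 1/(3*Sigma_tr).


D = 1 / (3 * Sigma_tr) = 1 / (3 * 1.458) = 0.2286237 cm
L = sqrt(D / Sigma_a)
L = sqrt(0.2286237 / 0.026)
L = 2.9653 cm

2.9653


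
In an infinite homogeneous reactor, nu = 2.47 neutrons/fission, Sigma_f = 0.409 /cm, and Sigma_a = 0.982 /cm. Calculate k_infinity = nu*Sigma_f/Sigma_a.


k_inf = nu * Sigma_f / Sigma_a
k_inf = 2.47 * 0.409 / 0.982
k_inf = 1.0287

1.0287


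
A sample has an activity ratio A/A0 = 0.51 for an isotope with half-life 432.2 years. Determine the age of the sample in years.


lambda = ln(2) / t_half = ln(2) / 432.2 = 0.001603765 /yr
t = -ln(A/A0) / lambda
t = -ln(0.51) / 0.001603765
t = 419.85 yr

419.85


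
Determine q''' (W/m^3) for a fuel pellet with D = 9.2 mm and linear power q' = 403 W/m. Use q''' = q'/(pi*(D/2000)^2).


r = D / 2 / 1000 = 9.2 / 2 / 1000 = 0.0046 m
q''' = q' / (pi * r^2)
q''' = 403 / (pi * 0.0046^2)
q''' = 6.0623e+06 W/m^3

6.0623e+06


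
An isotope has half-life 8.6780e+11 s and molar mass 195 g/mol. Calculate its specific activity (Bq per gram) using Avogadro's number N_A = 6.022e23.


lambda = ln(2) / t_half = ln(2) / 8.6780e+11 = 7.987407e-13 /s
SA = lambda * N_A / M
SA = 7.987407e-13 * 6.022e23 / 195
SA = 2.4667e+09 Bq/g

2.4667e+09


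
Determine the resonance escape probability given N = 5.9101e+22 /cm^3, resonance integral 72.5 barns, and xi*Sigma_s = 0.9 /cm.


p = exp(-N * I * 1e-24 / (xi*Sigma_s))
p = exp(-5.9101e+22 * 72.5 * 1e-24 / 0.9)
p = 0.0085578

0.0085578


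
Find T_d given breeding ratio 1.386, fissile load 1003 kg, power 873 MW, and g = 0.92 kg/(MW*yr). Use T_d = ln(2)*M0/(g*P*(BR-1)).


Breeding gain G = BR - 1 = 1.386 - 1 = 0.386
Fissile production rate = g * P * G = 0.92 * 873 * 0.386 = 310.01976 kg/yr
T_d = ln(2) * M0 / (g * P * G)
T_d = ln(2) * 1003 / 310.01976 = 2.2425 yr

2.2425


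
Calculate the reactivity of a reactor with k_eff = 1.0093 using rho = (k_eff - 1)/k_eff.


rho = (k_eff - 1) / k_eff
rho = (1.0093 - 1) / 1.0093
rho = 0.0092143

0.0092143


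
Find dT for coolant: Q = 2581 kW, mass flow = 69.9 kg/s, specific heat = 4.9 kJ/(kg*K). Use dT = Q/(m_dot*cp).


dT = Q / (m_dot * cp)
dT = 2581 / (69.9 * 4.9)
dT = 7.5355 C

7.5355


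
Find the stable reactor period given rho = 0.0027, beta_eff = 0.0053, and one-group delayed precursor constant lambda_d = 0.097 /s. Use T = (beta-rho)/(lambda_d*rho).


T = (beta - rho) / (lambda_d * rho)
T = (0.0053 - 0.0027) / (0.097 * 0.0027)
T = 9.9275 s

9.9275


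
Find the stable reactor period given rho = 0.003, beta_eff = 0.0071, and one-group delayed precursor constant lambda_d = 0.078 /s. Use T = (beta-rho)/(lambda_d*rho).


T = (beta - rho) / (lambda_d * rho)
T = (0.0071 - 0.003) / (0.078 * 0.003)
T = 17.521 s

17.521


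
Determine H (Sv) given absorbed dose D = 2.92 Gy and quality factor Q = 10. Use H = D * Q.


H = D * Q
H = 2.92 * 10
H = 29.200 Sv

29.200


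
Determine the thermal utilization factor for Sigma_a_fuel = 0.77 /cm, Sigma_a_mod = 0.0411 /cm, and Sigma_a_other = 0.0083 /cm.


f = Sigma_a_fuel / (Sigma_a_fuel + Sigma_a_mod + Sigma_a_other)
f = 0.77 / (0.77 + 0.0411 + 0.0083)
f = 0.93971

0.93971


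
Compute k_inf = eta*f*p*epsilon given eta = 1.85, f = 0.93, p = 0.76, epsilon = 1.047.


k_inf = eta * f * p * epsilon
k_inf = 1.85 * 0.93 * 0.76 * 1.047
k_inf = 1.3690

1.3690


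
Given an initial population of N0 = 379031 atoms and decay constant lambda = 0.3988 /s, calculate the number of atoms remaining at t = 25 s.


N = N0 * exp(-lambda * t)
N = 379031 * exp(-0.3988 * 25)
N = 17.732

17.732


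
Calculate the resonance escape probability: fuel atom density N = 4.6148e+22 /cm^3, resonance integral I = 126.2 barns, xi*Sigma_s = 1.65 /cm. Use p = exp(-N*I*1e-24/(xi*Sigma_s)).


p = exp(-N * I * 1e-24 / (xi*Sigma_s))
p = exp(-4.6148e+22 * 126.2 * 1e-24 / 1.65)
p = 0.029316

0.029316


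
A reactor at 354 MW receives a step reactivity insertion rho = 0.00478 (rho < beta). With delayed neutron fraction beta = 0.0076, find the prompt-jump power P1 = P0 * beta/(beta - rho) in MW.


P1/P0 = beta / (beta - rho)
P1/P0 = 0.0076 / (0.0076 - 0.00478) = 2.695035
P1 = 354 * 2.695035 = 954.04 MW

954.04


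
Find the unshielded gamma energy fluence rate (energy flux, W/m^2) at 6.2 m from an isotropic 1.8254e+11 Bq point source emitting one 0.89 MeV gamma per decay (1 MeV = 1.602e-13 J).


psi = A * E * 1.602e-13 / (4*pi*r^2)
psi = 1.8254e+11 * 0.89 * 1.602e-13 / (4*pi*6.2^2)
psi = 5.3879e-05 W/m^2

5.3879e-05


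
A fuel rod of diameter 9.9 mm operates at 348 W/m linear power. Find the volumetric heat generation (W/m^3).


r = D / 2 / 1000 = 9.9 / 2 / 1000 = 0.00495 m
q''' = q' / (pi * r^2)
q''' = 348 / (pi * 0.00495^2)
q''' = 4.5208e+06 W/m^3

4.5208e+06


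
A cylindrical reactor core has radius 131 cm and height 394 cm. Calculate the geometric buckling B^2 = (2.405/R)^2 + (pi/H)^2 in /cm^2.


B^2 = (2.405/R)^2 + (pi/H)^2
B^2 = (2.405/131)^2 + (pi/394)^2
B^2 = 4.0062e-04 /cm^2

4.0062e-04


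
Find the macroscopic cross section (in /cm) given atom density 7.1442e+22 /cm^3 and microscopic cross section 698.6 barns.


Sigma = N * sigma_barns * 1e-24
Sigma = 7.1442e+22 * 698.6 * 1e-24
Sigma = 49.909 /cm

49.909


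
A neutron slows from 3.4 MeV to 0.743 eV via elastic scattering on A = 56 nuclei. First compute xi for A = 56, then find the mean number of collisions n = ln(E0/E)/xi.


xi = 1 + (A-1)^2/(2A)*ln((A-1)/(A+1)) = 0.03529286 (for A = 56)
n = ln(E0/E) / xi
n = ln(3.4e6 / 0.743) / 0.03529286
n = ln(4.576043e+06) / 0.03529286 = 434.55

434.55


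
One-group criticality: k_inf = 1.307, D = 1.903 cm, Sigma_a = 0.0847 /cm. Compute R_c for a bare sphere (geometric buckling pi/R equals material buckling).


L^2 = D / Sigma_a = 1.903 / 0.0847 = 22.46753 cm^2
B_m^2 = (k_inf - 1) / L^2 = (1.307 - 1) / 22.46753 = 0.01366416 /cm^2
For a bare sphere: B_g = pi/R, so R_c = pi / sqrt(B_m^2)
R_c = pi / sqrt(0.01366416) = 26.876 cm

26.876


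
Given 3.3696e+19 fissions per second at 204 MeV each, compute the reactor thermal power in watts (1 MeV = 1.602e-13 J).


P = fission_rate * E_MeV * 1.602e-13
P = 3.3696e+19 * 204 * 1.602e-13
P = 1.1012e+09 W

1.1012e+09


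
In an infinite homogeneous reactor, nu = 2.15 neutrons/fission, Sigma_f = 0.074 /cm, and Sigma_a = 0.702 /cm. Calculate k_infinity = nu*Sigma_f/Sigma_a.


k_inf = nu * Sigma_f / Sigma_a
k_inf = 2.15 * 0.074 / 0.702
k_inf = 0.22664

0.22664


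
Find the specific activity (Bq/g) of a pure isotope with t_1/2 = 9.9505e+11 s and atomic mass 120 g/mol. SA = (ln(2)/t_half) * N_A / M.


lambda = ln(2) / t_half = ln(2) / 9.9505e+11 = 6.965953e-13 /s
SA = lambda * N_A / M
SA = 6.965953e-13 * 6.022e23 / 120
SA = 3.4957e+09 Bq/g

3.4957e+09


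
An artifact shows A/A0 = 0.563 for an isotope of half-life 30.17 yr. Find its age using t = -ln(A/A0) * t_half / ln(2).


lambda = ln(2) / t_half = ln(2) / 30.17 = 0.02297472 /yr
t = -ln(A/A0) / lambda
t = -ln(0.563) / 0.02297472
t = 25.005 yr

25.005


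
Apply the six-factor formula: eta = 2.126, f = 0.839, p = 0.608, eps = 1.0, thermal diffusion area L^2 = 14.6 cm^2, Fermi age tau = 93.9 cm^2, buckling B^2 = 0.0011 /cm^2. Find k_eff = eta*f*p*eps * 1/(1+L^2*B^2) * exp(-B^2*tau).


k_inf = eta*f*p*eps = 2.126*0.839*0.608*1.0 = 1.084498
P_TNL = 1/(1 + L^2*B^2) = 1/(1 + 14.6*0.0011) = 0.9841938
P_FNL = exp(-B^2*tau) = exp(-0.0011*93.9) = 0.9018654
k_eff = k_inf * P_TNL * P_FNL = 1.084498 * 0.9841938 * 0.9018654
k_eff = 0.96261

0.96261


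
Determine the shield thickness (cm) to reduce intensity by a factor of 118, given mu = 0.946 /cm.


x = ln(factor) / mu
x = ln(118) / 0.946
x = 5.0430 cm

5.0430


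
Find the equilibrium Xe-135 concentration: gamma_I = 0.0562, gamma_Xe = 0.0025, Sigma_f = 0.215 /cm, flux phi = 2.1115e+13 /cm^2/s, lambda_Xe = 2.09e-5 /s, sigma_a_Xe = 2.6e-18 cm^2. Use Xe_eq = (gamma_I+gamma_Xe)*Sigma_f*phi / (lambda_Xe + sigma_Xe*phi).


Xe_eq = (gamma_I + gamma_Xe) * Sigma_f * phi / (lambda_Xe + sigma_Xe * phi)
Numerator = (0.0562 + 0.0025) * 0.215 * 2.1115e+13 = 2.664819e+11
Denominator = 2.09e-5 + 2.6e-18 * 2.1115e+13 = 7.579900e-05
Xe_eq = 2.664819e+11 / 7.579900e-05 = 3.5156e+15 /cm^3

3.5156e+15


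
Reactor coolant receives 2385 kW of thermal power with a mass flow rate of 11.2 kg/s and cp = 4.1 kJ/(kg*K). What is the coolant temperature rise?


dT = Q / (m_dot * cp)
dT = 2385 / (11.2 * 4.1)
dT = 51.938 C

51.938


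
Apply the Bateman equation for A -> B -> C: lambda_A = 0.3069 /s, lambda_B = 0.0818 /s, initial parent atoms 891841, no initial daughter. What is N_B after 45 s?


N_B(t) = lambda_A * N_A0 / (lambda_B - lambda_A) * [exp(-lambda_A*t) - exp(-lambda_B*t)]
exp(-0.3069*45) = 1.005023e-06; exp(-0.0818*45) = 0.02519776
N_B = 0.3069 * 891841 / (0.0818 - 0.3069) * (1.005023e-06 - 0.02519776)
N_B = 30638

30638


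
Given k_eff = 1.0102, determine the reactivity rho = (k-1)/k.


rho = (k_eff - 1) / k_eff
rho = (1.0102 - 1) / 1.0102
rho = 0.010097

0.010097


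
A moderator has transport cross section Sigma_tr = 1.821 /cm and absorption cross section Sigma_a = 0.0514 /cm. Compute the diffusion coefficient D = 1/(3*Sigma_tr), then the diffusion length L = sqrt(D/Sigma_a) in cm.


D = 1 / (3 * Sigma_tr) = 1 / (3 * 1.821) = 0.1830496 cm
L = sqrt(D / Sigma_a)
L = sqrt(0.1830496 / 0.0514)
L = 1.8871 cm

1.8871
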